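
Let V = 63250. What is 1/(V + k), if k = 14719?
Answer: 1/77969 ≈ 1.2826e-5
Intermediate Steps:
1/(V + k) = 1/(63250 + 14719) = 1/77969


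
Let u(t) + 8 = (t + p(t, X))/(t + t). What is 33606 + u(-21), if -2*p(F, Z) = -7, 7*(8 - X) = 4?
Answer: 403181/12 ≈ 33598.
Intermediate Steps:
X = 52/7 (X = 8 - ⅐*4 = 8 - 4/7 = 52/7 ≈ 7.4286)
p(F, Z) = 7/2 (p(F, Z) = -½*(-7) = 7/2)
u(t) = -8 + (7/2 + t)/(2*t) (u(t) = -8 + (t + 7/2)/(t + t) = -8 + (7/2 + t)/((2*t)) = -8 + (7/2 + t)*(1/(2*t)) = -8 + (7/2 + t)/(2*t))
33606 + u(-21) = 33606 + (¼)*(7 - 30*(-21))/(-21) = 33606 + (¼)*(-1/21)*(7 + 630) = 33606 + (¼)*(-1/21)*637 = 33606 - 91/12 = 403181/12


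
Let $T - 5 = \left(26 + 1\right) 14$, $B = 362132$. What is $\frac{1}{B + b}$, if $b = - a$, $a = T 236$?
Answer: $\frac{1}{271744} \approx 3.6799 \cdot 10^{-6}$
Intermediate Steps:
$T = 383$ ($T = 5 + \left(26 + 1\right) 14 = 5 + 27 \cdot 14 = 5 + 378 = 383$)
$a = 90388$ ($a = 383 \cdot 236 = 90388$)
$b = -90388$ ($b = \left(-1\right) 90388 = -90388$)
$\frac{1}{B + b} = \frac{1}{362132 - 90388} = \frac{1}{271744}$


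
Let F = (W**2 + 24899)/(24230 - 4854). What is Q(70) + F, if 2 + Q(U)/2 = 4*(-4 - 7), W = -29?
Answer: -439213/4844 ≈ -90.672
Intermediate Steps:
Q(U) = -92 (Q(U) = -4 + 2*(4*(-4 - 7)) = -4 + 2*(4*(-11)) = -4 + 2*(-44) = -4 - 88 = -92)
F = 6435/4844 (F = ((-29)**2 + 24899)/(24230 - 4854) = (841 + 24899)/19376 = 25740*(1/19376) = 6435/4844 ≈ 1.3284)
Q(70) + F = -92 + 6435/4844 = -439213/4844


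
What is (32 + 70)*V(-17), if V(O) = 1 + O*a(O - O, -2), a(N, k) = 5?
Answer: -8568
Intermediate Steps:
V(O) = 1 + 5*O (V(O) = 1 + O*5 = 1 + 5*O)
(32 + 70)*V(-17) = (32 + 70)*(1 + 5*(-17)) = 102*(1 - 85) = 102*(-84) = -8568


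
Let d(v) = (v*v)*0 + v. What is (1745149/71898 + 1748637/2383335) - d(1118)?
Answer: -20810238886111/19039668870 ≈ -1093.0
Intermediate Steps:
d(v) = v (d(v) = v²*0 + v = 0 + v = v)
(1745149/71898 + 1748637/2383335) - d(1118) = (1745149/71898 + 1748637/2383335) - 1*1118 = (1745149*(1/71898) + 1748637*(1/2383335)) - 1118 = (1745149/71898 + 194293/264815) - 1118 = 476110910549/19039668870 - 1118 = -20810238886111/19039668870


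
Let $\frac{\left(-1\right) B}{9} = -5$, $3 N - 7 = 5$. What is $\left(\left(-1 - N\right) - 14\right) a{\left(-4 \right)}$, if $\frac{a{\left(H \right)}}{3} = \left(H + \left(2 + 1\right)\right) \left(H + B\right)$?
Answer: $2337$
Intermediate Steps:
$N = 4$ ($N = \frac{7}{3} + \frac{1}{3} \cdot 5 = \frac{7}{3} + \frac{5}{3} = 4$)
$B = 45$ ($B = \left(-9\right) \left(-5\right) = 45$)
$a{\left(H \right)} = 3 \left(3 + H\right) \left(45 + H\right)$ ($a{\left(H \right)} = 3 \left(H + \left(2 + 1\right)\right) \left(H + 45\right) = 3 \left(H + 3\right) \left(45 + H\right) = 3 \left(3 + H\right) \left(45 + H\right)$)
$\left(\left(-1 - N\right) - 14\right) a{\left(-4 \right)} = \left(\left(-1 - 4\right) - 14\right) \left(405 + 3 \left(-4\right)^{2} + 144 \left(-4\right)\right) = \left(\left(-1 - 4\right) - 14\right) \left(405 + 3 \cdot 16 - 576\right) = \left(-5 - 14\right) \left(405 + 48 - 576\right) = \left(-19\right) \left(-123\right) = 2337$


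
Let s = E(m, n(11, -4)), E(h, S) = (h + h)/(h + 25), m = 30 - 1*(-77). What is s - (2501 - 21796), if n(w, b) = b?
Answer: 1273577/66 ≈ 19297.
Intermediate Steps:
m = 107 (m = 30 + 77 = 107)
E(h, S) = 2*h/(25 + h) (E(h, S) = (2*h)/(25 + h) = 2*h/(25 + h))
s = 107/66 (s = 2*107/(25 + 107) = 2*107/132 = 2*107*(1/132) = 107/66 ≈ 1.6212)
s - (2501 - 21796) = 107/66 - (2501 - 21796) = 107/66 - 1*(-19295) = 107/66 + 19295 = 1273577/66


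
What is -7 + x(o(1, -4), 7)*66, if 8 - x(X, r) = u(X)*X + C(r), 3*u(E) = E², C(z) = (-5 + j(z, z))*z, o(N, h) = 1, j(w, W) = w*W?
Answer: -19829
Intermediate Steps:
j(w, W) = W*w
C(z) = z*(-5 + z²) (C(z) = (-5 + z*z)*z = (-5 + z²)*z = z*(-5 + z²))
u(E) = E²/3
x(X, r) = 8 - X³/3 - r*(-5 + r²) (x(X, r) = 8 - ((X²/3)*X + r*(-5 + r²)) = 8 - (X³/3 + r*(-5 + r²)) = 8 + (-X³/3 - r*(-5 + r²)) = 8 - X³/3 - r*(-5 + r²))
-7 + x(o(1, -4), 7)*66 = -7 + (8 - 1*7³ + 5*7 - ⅓*1³)*66 = -7 + (8 - 1*343 + 35 - ⅓*1)*66 = -7 + (8 - 343 + 35 - ⅓)*66 = -7 - 901/3*66 = -7 - 19822 = -19829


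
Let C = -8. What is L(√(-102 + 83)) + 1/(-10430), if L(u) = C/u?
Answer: -1/10430 + 8*I*√19/19 ≈ -9.5877e-5 + 1.8353*I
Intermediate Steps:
L(u) = -8/u
L(√(-102 + 83)) + 1/(-10430) = -8/√(-102 + 83) + 1/(-10430) = -8*(-I*√19/19) - 1/10430 = -(-8)*I*√19/19 - 1/10430 = 8*I*√19/19 - 1/10430 = -1/10430 + 8*I*√19/19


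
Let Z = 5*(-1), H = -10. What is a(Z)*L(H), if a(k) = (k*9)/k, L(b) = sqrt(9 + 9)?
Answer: 27*sqrt(2) ≈ 38.184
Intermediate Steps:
Z = -5
L(b) = 3*sqrt(2) (L(b) = sqrt(18) = 3*sqrt(2))
a(k) = 9 (a(k) = (9*k)/k = 9)
a(Z)*L(H) = 9*(3*sqrt(2)) = 27*sqrt(2)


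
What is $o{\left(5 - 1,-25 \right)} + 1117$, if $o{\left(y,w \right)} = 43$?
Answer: $1160$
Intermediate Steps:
$o{\left(5 - 1,-25 \right)} + 1117 = 43 + 1117 = 1160$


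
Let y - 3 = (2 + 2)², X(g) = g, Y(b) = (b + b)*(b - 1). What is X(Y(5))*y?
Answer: 760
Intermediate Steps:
Y(b) = 2*b*(-1 + b) (Y(b) = (2*b)*(-1 + b) = 2*b*(-1 + b))
y = 19 (y = 3 + (2 + 2)² = 3 + 4² = 3 + 16 = 19)
X(Y(5))*y = (2*5*(-1 + 5))*19 = (2*5*4)*19 = 40*19 = 760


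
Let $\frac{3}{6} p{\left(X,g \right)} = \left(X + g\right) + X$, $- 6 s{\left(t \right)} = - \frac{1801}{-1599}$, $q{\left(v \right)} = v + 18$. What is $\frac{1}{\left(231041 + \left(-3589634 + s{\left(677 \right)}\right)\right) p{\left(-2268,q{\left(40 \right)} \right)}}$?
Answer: $\frac{4797}{144291652146554} \approx 3.3245 \cdot 10^{-11}$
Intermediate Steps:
$q{\left(v \right)} = 18 + v$
$s{\left(t \right)} = - \frac{1801}{9594}$ ($s{\left(t \right)} = - \frac{\left(-1801\right) \frac{1}{-1599}}{6} = - \frac{\left(-1801\right) \left(- \frac{1}{1599}\right)}{6} = \left(- \frac{1}{6}\right) \frac{1801}{1599} = - \frac{1801}{9594}$)
$p{\left(X,g \right)} = 2 g + 4 X$ ($p{\left(X,g \right)} = 2 \left(\left(X + g\right) + X\right) = 2 \left(g + 2 X\right) = 2 g + 4 X$)
$\frac{1}{\left(231041 + \left(-3589634 + s{\left(677 \right)}\right)\right) p{\left(-2268,q{\left(40 \right)} \right)}} = \frac{1}{\left(231041 - \frac{34438950397}{9594}\right) \left(2 \left(18 + 40\right) + 4 \left(-2268\right)\right)} = \frac{1}{\left(231041 - \frac{34438950397}{9594}\right) \left(2 \cdot 58 - 9072\right)} = \frac{1}{\left(- \frac{32222343043}{9594}\right) \left(116 - 9072\right)} = - \frac{9594}{32222343043 \left(-8956\right)} = \left(- \frac{9594}{32222343043}\right) \left(- \frac{1}{8956}\right) = \frac{4797}{144291652146554}$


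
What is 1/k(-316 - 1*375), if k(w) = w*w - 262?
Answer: 1/477219 ≈ 2.0955e-6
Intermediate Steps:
k(w) = -262 + w² (k(w) = w² - 262 = -262 + w²)
1/k(-316 - 1*375) = 1/(-262 + (-316 - 1*375)²) = 1/(-262 + (-316 - 375)²) = 1/(-262 + (-691)²) = 1/(-262 + 477481) = 1/477219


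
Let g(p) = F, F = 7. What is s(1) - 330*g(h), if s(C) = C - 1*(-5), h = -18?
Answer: -2304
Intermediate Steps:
s(C) = 5 + C (s(C) = C + 5 = 5 + C)
g(p) = 7
s(1) - 330*g(h) = (5 + 1) - 330*7 = 6 - 2310 = -2304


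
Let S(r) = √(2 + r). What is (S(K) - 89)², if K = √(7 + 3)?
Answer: (89 - √(2 + √10))² ≈ 7521.7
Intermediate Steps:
K = √10 ≈ 3.1623
(S(K) - 89)² = (√(2 + √10) - 89)² = (-89 + √(2 + √10))²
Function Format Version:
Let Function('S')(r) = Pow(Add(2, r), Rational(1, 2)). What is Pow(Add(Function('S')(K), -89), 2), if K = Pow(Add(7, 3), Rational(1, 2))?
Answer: Pow(Add(89, Mul(-1, Pow(Add(2, Pow(10, Rational(1, 2))), Rational(1, 2)))), 2) ≈ 7521.7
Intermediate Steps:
K = Pow(10, Rational(1, 2)) ≈ 3.1623
Pow(Add(Function('S')(K), -89), 2) = Pow(Add(Pow(Add(2, Pow(10, Rational(1, 2))), Rational(1, 2)), -89), 2) = Pow(Add(-89, Pow(Add(2, Pow(10, Rational(1, 2))), Rational(1, 2))), 2)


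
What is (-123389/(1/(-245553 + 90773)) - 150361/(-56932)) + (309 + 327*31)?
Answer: 1087296437641473/56932 ≈ 1.9098e+10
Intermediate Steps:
(-123389/(1/(-245553 + 90773)) - 150361/(-56932)) + (309 + 327*31) = (-123389/(1/(-154780)) - 150361*(-1/56932)) + (309 + 10137) = (-123389/(-1/154780) + 150361/56932) + 10446 = (-123389*(-154780) + 150361/56932) + 10446 = (19098149420 + 150361/56932) + 10446 = 1087295842929801/56932 + 10446 = 1087296437641473/56932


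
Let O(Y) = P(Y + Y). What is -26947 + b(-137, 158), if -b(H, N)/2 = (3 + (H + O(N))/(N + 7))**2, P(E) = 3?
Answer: -733892717/27225 ≈ -26957.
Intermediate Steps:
O(Y) = 3
b(H, N) = -2*(3 + (3 + H)/(7 + N))**2 (b(H, N) = -2*(3 + (H + 3)/(N + 7))**2 = -2*(3 + (3 + H)/(7 + N))**2)
-26947 + b(-137, 158) = -26947 - 2*(24 - 137 + 3*158)**2/(7 + 158)**2 = -26947 - 2*(24 - 137 + 474)**2/165**2 = -26947 - 2*1/27225*361**2 = -26947 - 2*1/27225*130321 = -26947 - 260642/27225 = -733892717/27225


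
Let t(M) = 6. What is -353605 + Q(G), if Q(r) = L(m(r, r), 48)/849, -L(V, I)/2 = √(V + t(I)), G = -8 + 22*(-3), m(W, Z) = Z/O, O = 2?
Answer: -353605 - 2*I*√31/849 ≈ -3.5361e+5 - 0.013116*I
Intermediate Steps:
m(W, Z) = Z/2
G = -74 (G = -8 - 66 = -74)
L(V, I) = -2*√(6 + V) (L(V, I) = -2*√(V + 6) = -2*√(6 + V))
Q(r) = -2*√(6 + r/2)/849
-353605 + Q(G) = -353605 - √(24 + 2*(-74))/849 = -353605 - √(24 - 148)/849 = -353605 - 2*I*√31/849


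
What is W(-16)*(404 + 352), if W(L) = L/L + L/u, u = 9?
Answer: -588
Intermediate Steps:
W(L) = 1 + L/9 (W(L) = L/L + L/9 = 1 + L*(⅑) = 1 + L/9)
W(-16)*(404 + 352) = (1 + (⅑)*(-16))*(404 + 352) = (1 - 16/9)*756 = -7/9*756 = -588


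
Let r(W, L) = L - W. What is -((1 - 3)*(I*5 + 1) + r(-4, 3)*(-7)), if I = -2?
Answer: 31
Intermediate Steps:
-((1 - 3)*(I*5 + 1) + r(-4, 3)*(-7)) = -((1 - 3)*(-2*5 + 1) + (3 - 1*(-4))*(-7)) = -(-2*(-10 + 1) + (3 + 4)*(-7)) = -(-2*(-9) + 7*(-7)) = -(18 - 49) = -1*(-31) = 31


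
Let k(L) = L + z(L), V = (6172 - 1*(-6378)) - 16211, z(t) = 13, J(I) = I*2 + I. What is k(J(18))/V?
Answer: -67/3661 ≈ -0.018301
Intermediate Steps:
J(I) = 3*I (J(I) = 2*I + I = 3*I)
V = -3661 (V = (6172 + 6378) - 16211 = 12550 - 16211 = -3661)
k(L) = 13 + L (k(L) = L + 13 = 13 + L)
k(J(18))/V = (13 + 3*18)/(-3661) = (13 + 54)*(-1/3661) = 67*(-1/3661) = -67/3661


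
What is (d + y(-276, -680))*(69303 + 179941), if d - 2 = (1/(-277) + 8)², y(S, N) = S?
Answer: -4017195404124/76729 ≈ -5.2356e+7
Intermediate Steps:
d = 5059683/76729 (d = 2 + (1/(-277) + 8)² = 2 + (-1/277 + 8)² = 2 + (2215/277)² = 2 + 4906225/76729 = 5059683/76729 ≈ 65.942)
(d + y(-276, -680))*(69303 + 179941) = (5059683/76729 - 276)*(69303 + 179941) = -16117521/76729*249244 = -4017195404124/76729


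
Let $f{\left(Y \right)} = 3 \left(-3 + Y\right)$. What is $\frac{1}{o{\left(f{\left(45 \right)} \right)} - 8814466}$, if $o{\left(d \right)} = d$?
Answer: $- \frac{1}{8814340} \approx -1.1345 \cdot 10^{-7}$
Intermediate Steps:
$f{\left(Y \right)} = -9 + 3 Y$
$\frac{1}{o{\left(f{\left(45 \right)} \right)} - 8814466} = \frac{1}{\left(-9 + 3 \cdot 45\right) - 8814466} = \frac{1}{\left(-9 + 135\right) - 8814466} = \frac{1}{126 - 8814466} = \frac{1}{-8814340} = - \frac{1}{8814340}$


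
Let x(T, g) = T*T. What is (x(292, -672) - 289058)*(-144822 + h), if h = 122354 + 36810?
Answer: -2922813548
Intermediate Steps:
x(T, g) = T²
h = 159164
(x(292, -672) - 289058)*(-144822 + h) = (292² - 289058)*(-144822 + 159164) = (85264 - 289058)*14342 = -203794*14342 = -2922813548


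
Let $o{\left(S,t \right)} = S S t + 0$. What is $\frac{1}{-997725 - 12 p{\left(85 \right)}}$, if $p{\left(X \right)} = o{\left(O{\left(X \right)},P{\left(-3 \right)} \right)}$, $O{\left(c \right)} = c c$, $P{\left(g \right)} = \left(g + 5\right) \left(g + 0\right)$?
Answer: $\frac{1}{3757447275} \approx 2.6614 \cdot 10^{-10}$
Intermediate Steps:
$P{\left(g \right)} = g \left(5 + g\right)$ ($P{\left(g \right)} = \left(5 + g\right) g = g \left(5 + g\right)$)
$O{\left(c \right)} = c^{2}$
$o{\left(S,t \right)} = t S^{2}$ ($o{\left(S,t \right)} = S^{2} t + 0 = t S^{2} + 0 = t S^{2}$)
$p{\left(X \right)} = - 6 X^{4}$ ($p{\left(X \right)} = - 3 \left(5 - 3\right) \left(X^{2}\right)^{2} = \left(-3\right) 2 X^{4} = - 6 X^{4}$)
$\frac{1}{-997725 - 12 p{\left(85 \right)}} = \frac{1}{-997725 - 12 \left(- 6 \cdot 85^{4}\right)} = \frac{1}{-997725 - 12 \left(\left(-6\right) 52200625\right)} = \frac{1}{-997725 - -3758445000} = \frac{1}{-997725 + 3758445000} = \frac{1}{3757447275}$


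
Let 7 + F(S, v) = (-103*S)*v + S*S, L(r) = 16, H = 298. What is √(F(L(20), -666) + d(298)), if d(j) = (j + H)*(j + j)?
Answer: √1453033 ≈ 1205.4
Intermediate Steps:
F(S, v) = -7 + S² - 103*S*v (F(S, v) = -7 + ((-103*S)*v + S*S) = -7 + (-103*S*v + S²) = -7 + (S² - 103*S*v) = -7 + S² - 103*S*v)
d(j) = 2*j*(298 + j) (d(j) = (j + 298)*(j + j) = (298 + j)*(2*j) = 2*j*(298 + j))
√(F(L(20), -666) + d(298)) = √((-7 + 16² - 103*16*(-666)) + 2*298*(298 + 298)) = √((-7 + 256 + 1097568) + 2*298*596) = √(1097817 + 355216) = √1453033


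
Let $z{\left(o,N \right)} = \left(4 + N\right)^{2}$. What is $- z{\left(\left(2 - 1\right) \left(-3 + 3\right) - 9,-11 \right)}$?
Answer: $-49$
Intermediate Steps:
$- z{\left(\left(2 - 1\right) \left(-3 + 3\right) - 9,-11 \right)} = - \left(4 - 11\right)^{2} = - \left(-7\right)^{2} = \left(-1\right) 49 = -49$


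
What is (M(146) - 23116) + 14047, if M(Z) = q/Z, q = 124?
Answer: -661975/73 ≈ -9068.2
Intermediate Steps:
M(Z) = 124/Z
(M(146) - 23116) + 14047 = (124/146 - 23116) + 14047 = (124*(1/146) - 23116) + 14047 = (62/73 - 23116) + 14047 = -1687406/73 + 14047 = -661975/73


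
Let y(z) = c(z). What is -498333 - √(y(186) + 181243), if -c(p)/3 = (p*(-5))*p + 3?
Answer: -498333 - √700174 ≈ -4.9917e+5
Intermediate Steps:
c(p) = -9 + 15*p² (c(p) = -3*((p*(-5))*p + 3) = -3*((-5*p)*p + 3) = -3*(-5*p² + 3) = -3*(3 - 5*p²) = -9 + 15*p²)
y(z) = -9 + 15*z²
-498333 - √(y(186) + 181243) = -498333 - √((-9 + 15*186²) + 181243) = -498333 - √((-9 + 15*34596) + 181243) = -498333 - √((-9 + 518940) + 181243) = -498333 - √(518931 + 181243) = -498333 - √700174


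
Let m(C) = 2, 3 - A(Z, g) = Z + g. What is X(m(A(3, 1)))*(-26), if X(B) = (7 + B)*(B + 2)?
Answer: -936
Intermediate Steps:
A(Z, g) = 3 - Z - g (A(Z, g) = 3 - (Z + g) = 3 + (-Z - g) = 3 - Z - g)
X(B) = (2 + B)*(7 + B) (X(B) = (7 + B)*(2 + B) = (2 + B)*(7 + B))
X(m(A(3, 1)))*(-26) = (14 + 2**2 + 9*2)*(-26) = (14 + 4 + 18)*(-26) = 36*(-26) = -936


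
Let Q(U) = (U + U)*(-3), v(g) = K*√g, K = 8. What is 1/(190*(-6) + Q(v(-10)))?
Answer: I/(12*(-95*I + 4*√10)) ≈ -0.00086191 + 0.00011476*I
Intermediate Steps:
v(g) = 8*√g
Q(U) = -6*U (Q(U) = (2*U)*(-3) = -6*U)
1/(190*(-6) + Q(v(-10))) = 1/(190*(-6) - 48*√(-10)) = 1/(-1140 - 48*I*√10)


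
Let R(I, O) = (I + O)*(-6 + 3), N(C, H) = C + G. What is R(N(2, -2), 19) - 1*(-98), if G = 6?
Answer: 17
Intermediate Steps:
N(C, H) = 6 + C (N(C, H) = C + 6 = 6 + C)
R(I, O) = -3*I - 3*O (R(I, O) = (I + O)*(-3) = -3*I - 3*O)
R(N(2, -2), 19) - 1*(-98) = (-3*(6 + 2) - 3*19) - 1*(-98) = (-3*8 - 57) + 98 = (-24 - 57) + 98 = -81 + 98 = 17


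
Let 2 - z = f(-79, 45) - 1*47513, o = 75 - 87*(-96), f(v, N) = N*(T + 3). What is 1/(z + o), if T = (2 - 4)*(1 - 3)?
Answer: 1/55627 ≈ 1.7977e-5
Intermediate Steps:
T = 4 (T = -2*(-2) = 4)
f(v, N) = 7*N (f(v, N) = N*(4 + 3) = N*7 = 7*N)
o = 8427 (o = 75 + 8352 = 8427)
z = 47200 (z = 2 - (7*45 - 1*47513) = 2 - (315 - 47513) = 2 - 1*(-47198) = 2 + 47198 = 47200)
1/(z + o) = 1/(47200 + 8427) = 1/55627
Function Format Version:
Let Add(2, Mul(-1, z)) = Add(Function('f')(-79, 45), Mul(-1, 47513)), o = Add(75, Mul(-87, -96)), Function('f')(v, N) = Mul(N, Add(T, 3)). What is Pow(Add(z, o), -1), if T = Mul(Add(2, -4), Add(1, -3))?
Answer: Rational(1, 55627) ≈ 1.7977e-5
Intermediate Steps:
T = 4 (T = Mul(-2, -2) = 4)
Function('f')(v, N) = Mul(7, N) (Function('f')(v, N) = Mul(N, Add(4, 3)) = Mul(N, 7) = Mul(7, N))
o = 8427 (o = Add(75, 8352) = 8427)
z = 47200 (z = Add(2, Mul(-1, Add(Mul(7, 45), Mul(-1, 47513)))) = Add(2, Mul(-1, Add(315, -47513))) = Add(2, Mul(-1, -47198)) = Add(2, 47198) = 47200)
Pow(Add(z, o), -1) = Pow(Add(47200, 8427), -1) = Pow(55627, -1) = Rational(1, 55627)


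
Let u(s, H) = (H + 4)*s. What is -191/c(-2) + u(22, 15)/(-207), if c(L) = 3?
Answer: -13597/207 ≈ -65.686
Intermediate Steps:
u(s, H) = s*(4 + H) (u(s, H) = (4 + H)*s = s*(4 + H))
-191/c(-2) + u(22, 15)/(-207) = -191/3 + (22*(4 + 15))/(-207) = -191*1/3 + (22*19)*(-1/207) = -191/3 + 418*(-1/207) = -191/3 - 418/207 = -13597/207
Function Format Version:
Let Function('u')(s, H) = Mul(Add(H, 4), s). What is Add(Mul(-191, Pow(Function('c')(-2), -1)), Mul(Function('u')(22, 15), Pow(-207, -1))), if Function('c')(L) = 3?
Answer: Rational(-13597, 207) ≈ -65.686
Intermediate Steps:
Function('u')(s, H) = Mul(s, Add(4, H)) (Function('u')(s, H) = Mul(Add(4, H), s) = Mul(s, Add(4, H)))
Add(Mul(-191, Pow(Function('c')(-2), -1)), Mul(Function('u')(22, 15), Pow(-207, -1))) = Add(Mul(-191, Pow(3, -1)), Mul(Mul(22, Add(4, 15)), Pow(-207, -1))) = Add(Mul(-191, Rational(1, 3)), Mul(Mul(22, 19), Rational(-1, 207))) = Add(Rational(-191, 3), Mul(418, Rational(-1, 207))) = Add(Rational(-191, 3), Rational(-418, 207)) = Rational(-13597, 207)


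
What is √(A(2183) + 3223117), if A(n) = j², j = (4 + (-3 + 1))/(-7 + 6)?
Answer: √3223121 ≈ 1795.3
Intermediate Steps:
j = -2 (j = (4 - 2)/(-1) = 2*(-1) = -2)
A(n) = 4 (A(n) = (-2)² = 4)
√(A(2183) + 3223117) = √(4 + 3223117) = √3223121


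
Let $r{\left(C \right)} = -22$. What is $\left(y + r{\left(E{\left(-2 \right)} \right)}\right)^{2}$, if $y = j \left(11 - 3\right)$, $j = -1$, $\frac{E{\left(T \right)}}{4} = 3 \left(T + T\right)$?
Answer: $900$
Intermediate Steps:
$E{\left(T \right)} = 24 T$ ($E{\left(T \right)} = 4 \cdot 3 \left(T + T\right) = 4 \cdot 3 \cdot 2 T = 4 \cdot 6 T = 24 T$)
$y = -8$ ($y = - (11 - 3) = \left(-1\right) 8 = -8$)
$\left(y + r{\left(E{\left(-2 \right)} \right)}\right)^{2} = \left(-8 - 22\right)^{2} = \left(-30\right)^{2} = 900$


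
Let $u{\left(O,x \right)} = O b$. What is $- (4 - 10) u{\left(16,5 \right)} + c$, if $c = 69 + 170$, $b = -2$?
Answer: $47$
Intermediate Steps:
$u{\left(O,x \right)} = - 2 O$ ($u{\left(O,x \right)} = O \left(-2\right) = - 2 O$)
$c = 239$
$- (4 - 10) u{\left(16,5 \right)} + c = - (4 - 10) \left(\left(-2\right) 16\right) + 239 = \left(-1\right) \left(-6\right) \left(-32\right) + 239 = 6 \left(-32\right) + 239 = -192 + 239 = 47$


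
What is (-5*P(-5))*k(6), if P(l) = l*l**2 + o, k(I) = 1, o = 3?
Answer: 610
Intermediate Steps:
P(l) = 3 + l**3 (P(l) = l*l**2 + 3 = l**3 + 3 = 3 + l**3)
(-5*P(-5))*k(6) = -5*(3 + (-5)**3)*1 = -5*(3 - 125)*1 = -5*(-122)*1 = 610*1 = 610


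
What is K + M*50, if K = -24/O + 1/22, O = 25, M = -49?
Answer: -1348003/550 ≈ -2450.9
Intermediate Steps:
K = -503/550 (K = -24/25 + 1/22 = -503/550 ≈ -0.91455)
K + M*50 = -503/550 - 49*50 = -503/550 - 2450 = -1348003/550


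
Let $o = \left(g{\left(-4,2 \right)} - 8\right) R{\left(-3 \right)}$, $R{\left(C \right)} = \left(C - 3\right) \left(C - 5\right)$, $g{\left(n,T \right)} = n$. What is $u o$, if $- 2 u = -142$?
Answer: $-40896$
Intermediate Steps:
$R{\left(C \right)} = \left(-5 + C\right) \left(-3 + C\right)$ ($R{\left(C \right)} = \left(-3 + C\right) \left(-5 + C\right) = \left(-5 + C\right) \left(-3 + C\right)$)
$u = 71$ ($u = \left(- \frac{1}{2}\right) \left(-142\right) = 71$)
$o = -576$ ($o = \left(-4 - 8\right) \left(15 + \left(-3\right)^{2} - -24\right) = - 12 \left(15 + 9 + 24\right) = \left(-12\right) 48 = -576$)
$u o = 71 \left(-576\right) = -40896$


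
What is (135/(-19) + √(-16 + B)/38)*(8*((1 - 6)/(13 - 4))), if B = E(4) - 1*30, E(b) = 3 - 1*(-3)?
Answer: 600/19 - 40*I*√10/171 ≈ 31.579 - 0.73971*I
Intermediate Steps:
E(b) = 6 (E(b) = 3 + 3 = 6)
B = -24 (B = 6 - 1*30 = 6 - 30 = -24)
(135/(-19) + √(-16 + B)/38)*(8*((1 - 6)/(13 - 4))) = (135/(-19) + √(-16 - 24)/38)*(8*((1 - 6)/(13 - 4))) = (135*(-1/19) + √(-40)*(1/38))*(8*(-5/9)) = (-135/19 + (2*I*√10)*(1/38))*(8*(-5*⅑)) = (-135/19 + I*√10/19)*(8*(-5/9)) = (-135/19 + I*√10/19)*(-40/9) = 600/19 - 40*I*√10/171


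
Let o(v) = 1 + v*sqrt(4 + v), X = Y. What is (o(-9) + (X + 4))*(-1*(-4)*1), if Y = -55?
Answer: -200 - 36*I*sqrt(5) ≈ -200.0 - 80.498*I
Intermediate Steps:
X = -55
(o(-9) + (X + 4))*(-1*(-4)*1) = ((1 - 9*sqrt(4 - 9)) + (-55 + 4))*(-1*(-4)*1) = ((1 - 9*I*sqrt(5)) - 51)*(4*1) = ((1 - 9*I*sqrt(5)) - 51)*4 = (-50 - 9*I*sqrt(5))*4 = -200 - 36*I*sqrt(5)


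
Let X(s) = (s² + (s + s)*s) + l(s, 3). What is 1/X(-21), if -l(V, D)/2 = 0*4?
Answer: 1/1323 ≈ 0.00075586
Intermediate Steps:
l(V, D) = 0 (l(V, D) = -0*4 = -2*0 = 0)
X(s) = 3*s² (X(s) = (s² + (s + s)*s) + 0 = (s² + (2*s)*s) + 0 = (s² + 2*s²) + 0 = 3*s² + 0 = 3*s²)
1/X(-21) = 1/(3*(-21)²) = 1/(3*441) = 1/1323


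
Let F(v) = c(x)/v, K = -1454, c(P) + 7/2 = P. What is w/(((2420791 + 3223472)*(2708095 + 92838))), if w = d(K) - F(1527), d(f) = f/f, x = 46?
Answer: 2969/48281304426995466 ≈ 6.1494e-14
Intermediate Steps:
c(P) = -7/2 + P
d(f) = 1
F(v) = 85/(2*v) (F(v) = (-7/2 + 46)/v = 85/(2*v))
w = 2969/3054 (w = 1 - 85/(2*1527) = 1 - 1*85/3054 = 1 - 85/3054 = 2969/3054 ≈ 0.97217)
w/(((2420791 + 3223472)*(2708095 + 92838))) = 2969/(3054*(((2420791 + 3223472)*(2708095 + 92838)))) = 2969/(3054*((5644263*2800933))) = (2969/3054)/15809202497379 = (2969/3054)*(1/15809202497379) = 2969/48281304426995466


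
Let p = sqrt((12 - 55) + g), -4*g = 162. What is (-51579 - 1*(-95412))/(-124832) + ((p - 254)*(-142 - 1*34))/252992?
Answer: -86076697/493460896 - 11*I*sqrt(334)/31624 ≈ -0.17443 - 0.006357*I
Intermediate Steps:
g = -81/2 (g = -1/4*162 = -81/2 ≈ -40.500)
p = I*sqrt(334)/2 (p = sqrt((12 - 55) - 81/2) = sqrt(-43 - 81/2) = sqrt(-167/2) = I*sqrt(334)/2 ≈ 9.1378*I)
(-51579 - 1*(-95412))/(-124832) + ((p - 254)*(-142 - 1*34))/252992 = (-51579 - 1*(-95412))/(-124832) + ((I*sqrt(334)/2 - 254)*(-142 - 1*34))/252992 = (-51579 + 95412)*(-1/124832) + ((-254 + I*sqrt(334)/2)*(-142 - 34))*(1/252992) = 43833*(-1/124832) + ((-254 + I*sqrt(334)/2)*(-176))*(1/252992) = -43833/124832 + (44704 - 88*I*sqrt(334))*(1/252992) = -43833/124832 + (1397/7906 - 11*I*sqrt(334)/31624) = -86076697/493460896 - 11*I*sqrt(334)/31624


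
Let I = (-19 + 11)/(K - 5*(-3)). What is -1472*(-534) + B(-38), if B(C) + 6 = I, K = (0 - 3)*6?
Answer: 2358134/3 ≈ 7.8605e+5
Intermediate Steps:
K = -18 (K = -3*6 = -18)
I = 8/3 (I = (-19 + 11)/(-18 - 5*(-3)) = -8/(-18 + 15) = -8/(-3) = -8*(-⅓) = 8/3 ≈ 2.6667)
B(C) = -10/3 (B(C) = -6 + 8/3 = -10/3)
-1472*(-534) + B(-38) = -1472*(-534) - 10/3 = 786048 - 10/3 = 2358134/3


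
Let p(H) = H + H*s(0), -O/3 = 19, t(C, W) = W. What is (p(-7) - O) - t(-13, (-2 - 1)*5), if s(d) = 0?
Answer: 65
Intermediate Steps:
O = -57 (O = -3*19 = -57)
p(H) = H (p(H) = H + H*0 = H + 0 = H)
(p(-7) - O) - t(-13, (-2 - 1)*5) = (-7 - 1*(-57)) - (-2 - 1)*5 = (-7 + 57) - (-3)*5 = 50 - 1*(-15) = 50 + 15 = 65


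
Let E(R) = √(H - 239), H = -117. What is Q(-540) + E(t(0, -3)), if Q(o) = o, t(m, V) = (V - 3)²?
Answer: -540 + 2*I*√89 ≈ -540.0 + 18.868*I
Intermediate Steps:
t(m, V) = (-3 + V)²
E(R) = 2*I*√89 (E(R) = √(-117 - 239) = √(-356) = 2*I*√89)
Q(-540) + E(t(0, -3)) = -540 + 2*I*√89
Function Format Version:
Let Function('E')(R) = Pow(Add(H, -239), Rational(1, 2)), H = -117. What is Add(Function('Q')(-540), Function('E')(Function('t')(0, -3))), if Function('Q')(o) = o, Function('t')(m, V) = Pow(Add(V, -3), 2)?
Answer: Add(-540, Mul(2, I, Pow(89, Rational(1, 2)))) ≈ Add(-540.00, Mul(18.868, I))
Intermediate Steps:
Function('t')(m, V) = Pow(Add(-3, V), 2)
Function('E')(R) = Mul(2, I, Pow(89, Rational(1, 2))) (Function('E')(R) = Pow(Add(-117, -239), Rational(1, 2)) = Pow(-356, Rational(1, 2)) = Mul(2, I, Pow(89, Rational(1, 2))))
Add(Function('Q')(-540), Function('E')(Function('t')(0, -3))) = Add(-540, Mul(2, I, Pow(89, Rational(1, 2))))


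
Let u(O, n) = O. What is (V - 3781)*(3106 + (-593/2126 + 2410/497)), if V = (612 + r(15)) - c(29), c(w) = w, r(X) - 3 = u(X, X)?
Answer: -5225848024890/528311 ≈ -9.8916e+6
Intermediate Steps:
r(X) = 3 + X
V = 601 (V = (612 + (3 + 15)) - 1*29 = (612 + 18) - 29 = 630 - 29 = 601)
(V - 3781)*(3106 + (-593/2126 + 2410/497)) = (601 - 3781)*(3106 + (-593/2126 + 2410/497)) = -3180*(3106 + (-593*1/2126 + 2410*(1/497))) = -3180*(3106 + (-593/2126 + 2410/497)) = -3180*(3106 + 4828939/1056622) = -3180*3286696871/1056622 = -5225848024890/528311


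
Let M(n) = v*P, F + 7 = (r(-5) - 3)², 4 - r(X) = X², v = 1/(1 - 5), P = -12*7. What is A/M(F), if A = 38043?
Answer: 12681/7 ≈ 1811.6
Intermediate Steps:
P = -84
v = -¼ (v = 1/(-4) = -¼ ≈ -0.25000)
r(X) = 4 - X²
F = 569 (F = -7 + ((4 - 1*(-5)²) - 3)² = -7 + ((4 - 1*25) - 3)² = -7 + ((4 - 25) - 3)² = -7 + (-21 - 3)² = -7 + (-24)² = -7 + 576 = 569)
M(n) = 21 (M(n) = -¼*(-84) = 21)
A/M(F) = 38043/21 = 38043*(1/21) = 12681/7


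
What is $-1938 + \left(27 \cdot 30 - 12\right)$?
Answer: $-1140$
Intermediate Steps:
$-1938 + \left(27 \cdot 30 - 12\right) = -1938 + \left(810 - 12\right) = -1938 + 798 = -1140$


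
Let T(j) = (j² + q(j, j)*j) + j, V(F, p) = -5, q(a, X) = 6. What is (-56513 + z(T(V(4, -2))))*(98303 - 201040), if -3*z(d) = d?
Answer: 17416900873/3 ≈ 5.8056e+9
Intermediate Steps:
T(j) = j² + 7*j (T(j) = (j² + 6*j) + j = j² + 7*j)
z(d) = -d/3
(-56513 + z(T(V(4, -2))))*(98303 - 201040) = (-56513 - (-5)*(7 - 5)/3)*(98303 - 201040) = (-56513 - (-5)*2/3)*(-102737) = (-56513 - ⅓*(-10))*(-102737) = (-56513 + 10/3)*(-102737) = -169529/3*(-102737) = 17416900873/3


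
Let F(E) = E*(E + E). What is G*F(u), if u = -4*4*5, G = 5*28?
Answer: 1792000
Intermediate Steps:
G = 140
u = -80 (u = -16*5 = -80)
F(E) = 2*E² (F(E) = E*(2*E) = 2*E²)
G*F(u) = 140*(2*(-80)²) = 140*(2*6400) = 140*12800 = 1792000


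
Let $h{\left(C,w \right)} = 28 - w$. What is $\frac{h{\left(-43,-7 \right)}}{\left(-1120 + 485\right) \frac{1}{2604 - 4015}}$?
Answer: $\frac{9877}{127} \approx 77.772$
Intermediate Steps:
$\frac{h{\left(-43,-7 \right)}}{\left(-1120 + 485\right) \frac{1}{2604 - 4015}} = \frac{28 - -7}{\left(-1120 + 485\right) \frac{1}{2604 - 4015}} = \frac{28 + 7}{\left(-635\right) \frac{1}{-1411}} = \frac{35}{\left(-635\right) \left(- \frac{1}{1411}\right)} = \frac{35}{\frac{635}{1411}} = 35 \cdot \frac{1411}{635} = \frac{9877}{127}$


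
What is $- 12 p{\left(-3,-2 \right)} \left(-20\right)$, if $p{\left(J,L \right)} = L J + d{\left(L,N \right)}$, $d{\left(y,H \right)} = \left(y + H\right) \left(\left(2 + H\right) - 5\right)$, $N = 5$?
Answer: $2880$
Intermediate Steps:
$d{\left(y,H \right)} = \left(-3 + H\right) \left(H + y\right)$ ($d{\left(y,H \right)} = \left(H + y\right) \left(-3 + H\right) = \left(-3 + H\right) \left(H + y\right)$)
$p{\left(J,L \right)} = 10 + 2 L + J L$ ($p{\left(J,L \right)} = L J + \left(5^{2} - 15 - 3 L + 5 L\right) = J L + \left(25 - 15 - 3 L + 5 L\right) = J L + \left(10 + 2 L\right) = 10 + 2 L + J L$)
$- 12 p{\left(-3,-2 \right)} \left(-20\right) = - 12 \left(10 + 2 \left(-2\right) - -6\right) \left(-20\right) = - 12 \left(10 - 4 + 6\right) \left(-20\right) = \left(-12\right) 12 \left(-20\right) = \left(-144\right) \left(-20\right) = 2880$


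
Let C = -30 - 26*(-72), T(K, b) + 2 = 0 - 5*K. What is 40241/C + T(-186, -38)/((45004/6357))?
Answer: 3169377299/20724342 ≈ 152.93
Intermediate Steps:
T(K, b) = -2 - 5*K (T(K, b) = -2 + (0 - 5*K) = -2 - 5*K)
C = 1842 (C = -30 + 1872 = 1842)
40241/C + T(-186, -38)/((45004/6357)) = 40241/1842 + (-2 - 5*(-186))/((45004/6357)) = 40241*(1/1842) + (-2 + 930)/((45004*(1/6357))) = 40241/1842 + 928/(45004/6357) = 40241/1842 + 928*(6357/45004) = 40241/1842 + 1474824/11251 = 3169377299/20724342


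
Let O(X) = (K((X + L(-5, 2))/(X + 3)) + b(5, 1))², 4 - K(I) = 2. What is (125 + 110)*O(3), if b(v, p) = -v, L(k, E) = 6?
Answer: 2115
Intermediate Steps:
K(I) = 2 (K(I) = 4 - 1*2 = 4 - 2 = 2)
O(X) = 9 (O(X) = (2 - 1*5)² = (2 - 5)² = (-3)² = 9)
(125 + 110)*O(3) = (125 + 110)*9 = 235*9 = 2115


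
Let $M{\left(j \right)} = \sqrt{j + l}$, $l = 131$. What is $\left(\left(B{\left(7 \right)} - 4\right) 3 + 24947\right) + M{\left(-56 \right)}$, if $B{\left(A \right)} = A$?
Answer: $24956 + 5 \sqrt{3} \approx 24965.0$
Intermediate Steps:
$M{\left(j \right)} = \sqrt{131 + j}$ ($M{\left(j \right)} = \sqrt{j + 131} = \sqrt{131 + j}$)
$\left(\left(B{\left(7 \right)} - 4\right) 3 + 24947\right) + M{\left(-56 \right)} = \left(\left(7 - 4\right) 3 + 24947\right) + \sqrt{131 - 56} = \left(3 \cdot 3 + 24947\right) + \sqrt{75} = \left(9 + 24947\right) + 5 \sqrt{3} = 24956 + 5 \sqrt{3}$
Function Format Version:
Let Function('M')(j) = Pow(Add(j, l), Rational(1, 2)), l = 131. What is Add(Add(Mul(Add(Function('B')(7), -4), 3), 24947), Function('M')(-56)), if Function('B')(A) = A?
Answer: Add(24956, Mul(5, Pow(3, Rational(1, 2)))) ≈ 24965.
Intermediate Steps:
Function('M')(j) = Pow(Add(131, j), Rational(1, 2)) (Function('M')(j) = Pow(Add(j, 131), Rational(1, 2)) = Pow(Add(131, j), Rational(1, 2)))
Add(Add(Mul(Add(Function('B')(7), -4), 3), 24947), Function('M')(-56)) = Add(Add(Mul(Add(7, -4), 3), 24947), Pow(Add(131, -56), Rational(1, 2))) = Add(Add(Mul(3, 3), 24947), Pow(75, Rational(1, 2))) = Add(Add(9, 24947), Mul(5, Pow(3, Rational(1, 2)))) = Add(24956, Mul(5, Pow(3, Rational(1, 2))))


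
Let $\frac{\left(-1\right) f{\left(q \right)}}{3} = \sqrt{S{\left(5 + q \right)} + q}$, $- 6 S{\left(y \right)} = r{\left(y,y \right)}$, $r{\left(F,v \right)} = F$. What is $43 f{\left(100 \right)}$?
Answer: $- \frac{129 \sqrt{330}}{2} \approx -1171.7$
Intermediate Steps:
$S{\left(y \right)} = - \frac{y}{6}$
$f{\left(q \right)} = - 3 \sqrt{- \frac{5}{6} + \frac{5 q}{6}}$ ($f{\left(q \right)} = - 3 \sqrt{- \frac{5 + q}{6} + q} = - 3 \sqrt{\left(- \frac{5}{6} - \frac{q}{6}\right) + q} = - 3 \sqrt{- \frac{5}{6} + \frac{5 q}{6}}$)
$43 f{\left(100 \right)} = 43 \left(- \frac{\sqrt{-30 + 30 \cdot 100}}{2}\right) = 43 \left(- \frac{\sqrt{-30 + 3000}}{2}\right) = 43 \left(- \frac{\sqrt{2970}}{2}\right) = 43 \left(- \frac{3 \sqrt{330}}{2}\right) = - \frac{129 \sqrt{330}}{2}$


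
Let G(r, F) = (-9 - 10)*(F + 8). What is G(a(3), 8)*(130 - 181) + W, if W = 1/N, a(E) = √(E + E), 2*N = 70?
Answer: 542641/35 ≈ 15504.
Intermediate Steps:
N = 35 (N = (½)*70 = 35)
a(E) = √2*√E (a(E) = √(2*E) = √2*√E)
W = 1/35 ≈ 0.028571
G(r, F) = -152 - 19*F (G(r, F) = -19*(8 + F) = -152 - 19*F)
G(a(3), 8)*(130 - 181) + W = (-152 - 19*8)*(130 - 181) + 1/35 = (-152 - 152)*(-51) + 1/35 = -304*(-51) + 1/35 = 15504 + 1/35 = 542641/35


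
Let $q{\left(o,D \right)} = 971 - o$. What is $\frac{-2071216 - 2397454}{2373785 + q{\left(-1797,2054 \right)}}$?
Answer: $- \frac{4468670}{2376553} \approx -1.8803$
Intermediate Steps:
$\frac{-2071216 - 2397454}{2373785 + q{\left(-1797,2054 \right)}} = \frac{-2071216 - 2397454}{2373785 + \left(971 - -1797\right)} = - \frac{4468670}{2373785 + \left(971 + 1797\right)} = - \frac{4468670}{2373785 + 2768} = - \frac{4468670}{2376553}$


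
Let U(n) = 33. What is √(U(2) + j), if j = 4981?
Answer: √5014 ≈ 70.810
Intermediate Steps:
√(U(2) + j) = √(33 + 4981) = √5014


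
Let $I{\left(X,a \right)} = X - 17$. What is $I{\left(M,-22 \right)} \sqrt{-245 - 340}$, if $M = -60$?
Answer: $- 231 i \sqrt{65} \approx - 1862.4 i$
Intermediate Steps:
$I{\left(X,a \right)} = -17 + X$
$I{\left(M,-22 \right)} \sqrt{-245 - 340} = \left(-17 - 60\right) \sqrt{-245 - 340} = - 77 \sqrt{-585} = - 77 \cdot 3 i \sqrt{65} = - 231 i \sqrt{65}$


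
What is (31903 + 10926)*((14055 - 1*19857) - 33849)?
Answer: -1698212679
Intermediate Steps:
(31903 + 10926)*((14055 - 1*19857) - 33849) = 42829*((14055 - 19857) - 33849) = 42829*(-5802 - 33849) = 42829*(-39651) = -1698212679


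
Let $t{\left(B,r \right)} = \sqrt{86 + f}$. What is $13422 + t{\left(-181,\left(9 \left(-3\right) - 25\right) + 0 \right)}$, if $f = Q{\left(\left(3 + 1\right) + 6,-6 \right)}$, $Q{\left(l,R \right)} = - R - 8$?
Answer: $13422 + 2 \sqrt{21} \approx 13431.0$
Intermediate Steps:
$Q{\left(l,R \right)} = -8 - R$
$f = -2$ ($f = -8 - -6 = -8 + 6 = -2$)
$t{\left(B,r \right)} = 2 \sqrt{21}$ ($t{\left(B,r \right)} = \sqrt{86 - 2} = \sqrt{84} = 2 \sqrt{21}$)
$13422 + t{\left(-181,\left(9 \left(-3\right) - 25\right) + 0 \right)} = 13422 + 2 \sqrt{21}$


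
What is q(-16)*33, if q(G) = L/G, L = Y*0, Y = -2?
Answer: 0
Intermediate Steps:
L = 0 (L = -2*0 = 0)
q(G) = 0 (q(G) = 0/G = 0)
q(-16)*33 = 0*33 = 0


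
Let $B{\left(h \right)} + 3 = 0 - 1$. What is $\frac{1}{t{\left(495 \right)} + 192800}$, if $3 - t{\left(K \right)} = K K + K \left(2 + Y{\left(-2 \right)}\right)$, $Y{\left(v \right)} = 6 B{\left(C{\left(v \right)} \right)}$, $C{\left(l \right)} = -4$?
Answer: $- \frac{1}{41332} \approx -2.4194 \cdot 10^{-5}$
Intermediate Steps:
$B{\left(h \right)} = -4$ ($B{\left(h \right)} = -3 + \left(0 - 1\right) = -3 - 1 = -4$)
$Y{\left(v \right)} = -24$ ($Y{\left(v \right)} = 6 \left(-4\right) = -24$)
$t{\left(K \right)} = 3 - K^{2} + 22 K$ ($t{\left(K \right)} = 3 - \left(K K + K \left(2 - 24\right)\right) = 3 - \left(K^{2} + K \left(-22\right)\right) = 3 - \left(K^{2} - 22 K\right) = 3 - K^{2} + 22 K$)
$\frac{1}{t{\left(495 \right)} + 192800} = \frac{1}{\left(3 - 495^{2} + 22 \cdot 495\right) + 192800} = \frac{1}{\left(3 - 245025 + 10890\right) + 192800} = \frac{1}{-234132 + 192800} = \frac{1}{-41332} = - \frac{1}{41332}$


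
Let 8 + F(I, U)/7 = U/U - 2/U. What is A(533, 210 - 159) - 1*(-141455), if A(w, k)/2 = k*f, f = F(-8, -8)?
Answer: 273271/2 ≈ 1.3664e+5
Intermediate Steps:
F(I, U) = -49 - 14/U (F(I, U) = -56 + 7*(U/U - 2/U) = -56 + 7*(1 - 2/U) = -56 + (7 - 14/U) = -49 - 14/U)
f = -189/4 (f = -49 - 14/(-8) = -49 - 14*(-⅛) = -49 + 7/4 = -189/4 ≈ -47.250)
A(w, k) = -189*k/2 (A(w, k) = 2*(k*(-189/4)) = 2*(-189*k/4) = -189*k/2)
A(533, 210 - 159) - 1*(-141455) = -189*(210 - 159)/2 - 1*(-141455) = -189/2*51 + 141455 = -9639/2 + 141455 = 273271/2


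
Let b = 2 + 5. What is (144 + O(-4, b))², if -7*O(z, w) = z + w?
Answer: 1010025/49 ≈ 20613.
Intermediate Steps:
b = 7
O(z, w) = -w/7 - z/7 (O(z, w) = -(z + w)/7 = -(w + z)/7 = -w/7 - z/7)
(144 + O(-4, b))² = (144 + (-⅐*7 - ⅐*(-4)))² = (144 + (-1 + 4/7))² = (144 - 3/7)² = (1005/7)² = 1010025/49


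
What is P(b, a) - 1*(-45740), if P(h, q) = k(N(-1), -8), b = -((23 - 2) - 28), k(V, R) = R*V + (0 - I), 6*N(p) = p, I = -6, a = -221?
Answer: 137242/3 ≈ 45747.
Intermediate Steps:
N(p) = p/6
k(V, R) = 6 + R*V (k(V, R) = R*V + (0 - 1*(-6)) = R*V + (0 + 6) = R*V + 6 = 6 + R*V)
b = 7 (b = -(21 - 28) = -1*(-7) = 7)
P(h, q) = 22/3 (P(h, q) = 6 - 4*(-1)/3 = 6 - 8*(-1/6) = 6 + 4/3 = 22/3)
P(b, a) - 1*(-45740) = 22/3 - 1*(-45740) = 22/3 + 45740 = 137242/3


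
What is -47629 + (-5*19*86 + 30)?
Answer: -55769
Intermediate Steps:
-47629 + (-5*19*86 + 30) = -47629 + (-95*86 + 30) = -47629 + (-8170 + 30) = -47629 - 8140 = -55769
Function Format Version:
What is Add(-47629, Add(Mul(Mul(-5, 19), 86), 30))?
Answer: -55769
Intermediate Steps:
Add(-47629, Add(Mul(Mul(-5, 19), 86), 30)) = Add(-47629, Add(Mul(-95, 86), 30)) = Add(-47629, Add(-8170, 30)) = Add(-47629, -8140) = -55769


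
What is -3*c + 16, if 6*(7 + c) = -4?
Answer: 39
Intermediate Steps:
c = -23/3 (c = -7 + (⅙)*(-4) = -7 - ⅔ = -23/3 ≈ -7.6667)
-3*c + 16 = -3*(-23/3) + 16 = 23 + 16 = 39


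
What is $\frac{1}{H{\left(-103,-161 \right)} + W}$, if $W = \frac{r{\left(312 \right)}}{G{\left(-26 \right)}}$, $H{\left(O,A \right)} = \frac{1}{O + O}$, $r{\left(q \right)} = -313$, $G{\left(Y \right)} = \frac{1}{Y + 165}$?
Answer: $- \frac{206}{8962443} \approx -2.2985 \cdot 10^{-5}$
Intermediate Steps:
$G{\left(Y \right)} = \frac{1}{165 + Y}$
$H{\left(O,A \right)} = \frac{1}{2 O}$
$W = -43507$ ($W = - \frac{313}{\frac{1}{165 - 26}} = - \frac{313}{\frac{1}{139}} = - 313 \frac{1}{\frac{1}{139}} = \left(-313\right) 139 = -43507$)
$\frac{1}{H{\left(-103,-161 \right)} + W} = \frac{1}{\frac{1}{2 \left(-103\right)} - 43507} = \frac{1}{\frac{1}{2} \left(- \frac{1}{103}\right) - 43507} = \frac{1}{- \frac{1}{206} - 43507} = \frac{1}{- \frac{8962443}{206}} = - \frac{206}{8962443}$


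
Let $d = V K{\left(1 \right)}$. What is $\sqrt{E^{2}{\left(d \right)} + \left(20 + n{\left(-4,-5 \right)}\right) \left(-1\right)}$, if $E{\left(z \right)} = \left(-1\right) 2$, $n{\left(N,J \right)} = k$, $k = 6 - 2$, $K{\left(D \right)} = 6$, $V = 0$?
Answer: $2 i \sqrt{5} \approx 4.4721 i$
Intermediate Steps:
$k = 4$
$n{\left(N,J \right)} = 4$
$d = 0$ ($d = 0 \cdot 6 = 0$)
$E{\left(z \right)} = -2$
$\sqrt{E^{2}{\left(d \right)} + \left(20 + n{\left(-4,-5 \right)}\right) \left(-1\right)} = \sqrt{\left(-2\right)^{2} + \left(20 + 4\right) \left(-1\right)} = \sqrt{4 + 24 \left(-1\right)} = \sqrt{4 - 24} = \sqrt{-20} = 2 i \sqrt{5}$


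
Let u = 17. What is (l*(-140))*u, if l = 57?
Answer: -135660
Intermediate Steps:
(l*(-140))*u = (57*(-140))*17 = -7980*17 = -135660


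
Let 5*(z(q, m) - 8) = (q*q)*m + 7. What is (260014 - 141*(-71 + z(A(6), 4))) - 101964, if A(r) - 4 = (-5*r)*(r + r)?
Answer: -70645426/5 ≈ -1.4129e+7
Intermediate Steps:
A(r) = 4 - 10*r**2 (A(r) = 4 + (-5*r)*(r + r) = 4 + (-5*r)*(2*r) = 4 - 10*r**2)
z(q, m) = 47/5 + m*q**2/5 (z(q, m) = 8 + ((q*q)*m + 7)/5 = 8 + (q**2*m + 7)/5 = 8 + (m*q**2 + 7)/5 = 8 + (7 + m*q**2)/5 = 8 + (7/5 + m*q**2/5) = 47/5 + m*q**2/5)
(260014 - 141*(-71 + z(A(6), 4))) - 101964 = (260014 - 141*(-71 + (47/5 + (1/5)*4*(4 - 10*6**2)**2))) - 101964 = (260014 - 141*(-71 + (47/5 + (1/5)*4*(4 - 10*36)**2))) - 101964 = (260014 - 141*(-71 + (47/5 + (1/5)*4*(4 - 360)**2))) - 101964 = (260014 - 141*(-71 + (47/5 + (1/5)*4*(-356)**2))) - 101964 = (260014 - 141*(-71 + (47/5 + (1/5)*4*126736))) - 101964 = (260014 - 141*(-71 + (47/5 + 506944/5))) - 101964 = (260014 - 141*(-71 + 506991/5)) - 101964 = (260014 - 141*506636/5) - 101964 = (260014 - 71435676/5) - 101964 = -70135606/5 - 101964 = -70645426/5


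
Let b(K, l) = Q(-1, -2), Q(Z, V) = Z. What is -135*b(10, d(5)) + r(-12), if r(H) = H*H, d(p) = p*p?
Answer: 279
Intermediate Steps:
d(p) = p²
b(K, l) = -1
r(H) = H²
-135*b(10, d(5)) + r(-12) = -135*(-1) + (-12)² = 135 + 144 = 279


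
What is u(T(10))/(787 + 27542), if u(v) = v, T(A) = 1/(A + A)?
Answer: 1/566580 ≈ 1.7650e-6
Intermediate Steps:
T(A) = 1/(2*A)
u(T(10))/(787 + 27542) = ((½)/10)/(787 + 27542) = ((½)*(⅒))/28329 = (1/20)*(1/28329) = 1/566580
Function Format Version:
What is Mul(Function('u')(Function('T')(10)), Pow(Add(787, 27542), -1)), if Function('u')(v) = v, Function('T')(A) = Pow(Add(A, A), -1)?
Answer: Rational(1, 566580) ≈ 1.7650e-6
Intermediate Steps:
Function('T')(A) = Mul(Rational(1, 2), Pow(A, -1)) (Function('T')(A) = Pow(Mul(2, A), -1) = Mul(Rational(1, 2), Pow(A, -1)))
Mul(Function('u')(Function('T')(10)), Pow(Add(787, 27542), -1)) = Mul(Mul(Rational(1, 2), Pow(10, -1)), Pow(Add(787, 27542), -1)) = Mul(Mul(Rational(1, 2), Rational(1, 10)), Pow(28329, -1)) = Mul(Rational(1, 20), Rational(1, 28329)) = Rational(1, 566580)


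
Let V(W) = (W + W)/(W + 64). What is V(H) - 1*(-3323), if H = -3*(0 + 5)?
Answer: 162797/49 ≈ 3322.4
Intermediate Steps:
H = -15 (H = -3*5 = -15)
V(W) = 2*W/(64 + W) (V(W) = (2*W)/(64 + W) = 2*W/(64 + W))
V(H) - 1*(-3323) = 2*(-15)/(64 - 15) - 1*(-3323) = 2*(-15)/49 + 3323 = 2*(-15)*(1/49) + 3323 = -30/49 + 3323 = 162797/49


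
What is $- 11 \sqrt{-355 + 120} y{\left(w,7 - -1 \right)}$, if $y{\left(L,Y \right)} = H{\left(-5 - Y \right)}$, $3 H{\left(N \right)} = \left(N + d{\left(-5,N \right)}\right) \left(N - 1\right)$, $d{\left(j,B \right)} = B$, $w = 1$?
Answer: $- \frac{4004 i \sqrt{235}}{3} \approx - 20460.0 i$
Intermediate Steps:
$H{\left(N \right)} = \frac{2 N \left(-1 + N\right)}{3}$ ($H{\left(N \right)} = \frac{\left(N + N\right) \left(N - 1\right)}{3} = \frac{2 N \left(-1 + N\right)}{3}$)
$y{\left(L,Y \right)} = \frac{2 \left(-6 - Y\right) \left(-5 - Y\right)}{3}$ ($y{\left(L,Y \right)} = \frac{2 \left(-5 - Y\right) \left(-1 - \left(5 + Y\right)\right)}{3} = \frac{2 \left(-5 - Y\right) \left(-6 - Y\right)}{3} = \frac{2 \left(-6 - Y\right) \left(-5 - Y\right)}{3}$)
$- 11 \sqrt{-355 + 120} y{\left(w,7 - -1 \right)} = - 11 \sqrt{-355 + 120} \left(20 + \frac{2 \left(7 - -1\right)^{2}}{3} + \frac{22 \left(7 - -1\right)}{3}\right) = - 11 \sqrt{-235} \left(20 + \frac{2 \left(7 + 1\right)^{2}}{3} + \frac{22 \left(7 + 1\right)}{3}\right) = - 11 i \sqrt{235} \left(20 + \frac{2 \cdot 8^{2}}{3} + \frac{22}{3} \cdot 8\right) = - 11 i \sqrt{235} \left(20 + \frac{2}{3} \cdot 64 + \frac{176}{3}\right) = - 11 i \sqrt{235} \left(20 + \frac{128}{3} + \frac{176}{3}\right) = - 11 i \sqrt{235} \cdot \frac{364}{3} = - \frac{4004 i \sqrt{235}}{3}$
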